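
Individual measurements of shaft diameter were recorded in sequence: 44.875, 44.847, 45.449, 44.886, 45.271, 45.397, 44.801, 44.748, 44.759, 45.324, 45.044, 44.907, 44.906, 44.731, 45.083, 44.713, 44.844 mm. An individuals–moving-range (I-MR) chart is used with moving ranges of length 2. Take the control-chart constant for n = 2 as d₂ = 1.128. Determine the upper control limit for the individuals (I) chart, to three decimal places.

X̄ = (44.875 + 44.847 + 45.449 + 44.886 + 45.271 + 45.397 + 44.801 + 44.748 + 44.759 + 45.324 + 45.044 + 44.907 + 44.906 + 44.731 + 45.083 + 44.713 + 44.844) / 17 = 44.9756
Moving ranges: 0.028, 0.602, 0.563, 0.385, 0.126, 0.596, 0.053, 0.011, 0.565, 0.280, 0.137, 0.001, 0.175, 0.352, 0.370, 0.131; M̄R̄ = 4.3750 / 16 = 0.2734
UCL = X̄ + 3·M̄R̄/d₂ = 44.9756 + 3 × 0.2734 / 1.128 = 45.7028

45.703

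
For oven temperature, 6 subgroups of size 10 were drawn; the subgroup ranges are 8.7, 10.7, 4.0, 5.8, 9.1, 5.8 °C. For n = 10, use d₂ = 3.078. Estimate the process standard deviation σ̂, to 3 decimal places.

2.388

R̄ = (8.7 + 10.7 + 4.0 + 5.8 + 9.1 + 5.8) / 6 = 7.3500
σ̂ = R̄ / d₂ = 7.3500 / 3.078 = 2.3879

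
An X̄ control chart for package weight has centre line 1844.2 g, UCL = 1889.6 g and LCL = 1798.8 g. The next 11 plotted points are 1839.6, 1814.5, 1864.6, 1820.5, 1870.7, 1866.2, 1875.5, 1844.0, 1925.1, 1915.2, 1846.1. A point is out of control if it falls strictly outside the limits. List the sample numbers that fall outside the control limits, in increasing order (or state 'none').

Compare each point to [1798.8, 1889.6]: sample 9 = 1925.1 > UCL; sample 10 = 1915.2 > UCL.

9, 10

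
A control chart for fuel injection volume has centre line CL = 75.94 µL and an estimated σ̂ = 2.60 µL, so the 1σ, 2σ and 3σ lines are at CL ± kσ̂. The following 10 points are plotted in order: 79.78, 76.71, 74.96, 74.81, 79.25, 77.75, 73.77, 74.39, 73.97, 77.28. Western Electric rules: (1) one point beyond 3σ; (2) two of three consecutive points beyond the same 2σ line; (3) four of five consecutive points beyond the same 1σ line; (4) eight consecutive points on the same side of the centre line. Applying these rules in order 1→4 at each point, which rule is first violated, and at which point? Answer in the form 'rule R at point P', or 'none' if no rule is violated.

Zone of each point (C = within 1σ̂, B = 1σ̂–2σ̂, A = 2σ̂–3σ̂, * = beyond 3σ̂; sign = side of CL): 1:+B, 2:+C, 3:-C, 4:-C, 5:+B, 6:+C, 7:-C, 8:-C, 9:-C, 10:+C
No rule fires across all 10 points.

none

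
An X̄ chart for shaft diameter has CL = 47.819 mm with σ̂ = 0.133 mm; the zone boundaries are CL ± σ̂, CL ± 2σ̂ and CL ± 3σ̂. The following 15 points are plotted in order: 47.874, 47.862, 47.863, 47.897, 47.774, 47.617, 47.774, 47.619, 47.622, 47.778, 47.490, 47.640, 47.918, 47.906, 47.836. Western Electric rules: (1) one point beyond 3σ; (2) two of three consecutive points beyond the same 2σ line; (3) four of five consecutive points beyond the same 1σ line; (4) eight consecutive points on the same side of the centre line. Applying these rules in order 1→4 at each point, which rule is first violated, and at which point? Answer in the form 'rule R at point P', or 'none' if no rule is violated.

rule 3 at point 12

Zone of each point (C = within 1σ̂, B = 1σ̂–2σ̂, A = 2σ̂–3σ̂, * = beyond 3σ̂; sign = side of CL): 1:+C, 2:+C, 3:+C, 4:+C, 5:-C, 6:-B, 7:-C, 8:-B, 9:-B, 10:-C, 11:-A, 12:-B, 13:+C, 14:+C, 15:+C
Rule 3 (four of five consecutive points beyond the same 1σ limit) is satisfied at point 12.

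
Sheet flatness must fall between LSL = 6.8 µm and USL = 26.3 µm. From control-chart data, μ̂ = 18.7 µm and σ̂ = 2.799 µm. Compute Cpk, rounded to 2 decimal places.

Cpu = (USL − μ̂) / (3σ̂) = (26.3 − 18.7) / (3 × 2.799) = 0.9051; Cpl = (μ̂ − LSL) / (3σ̂) = (18.7 − 6.8) / (3 × 2.799) = 1.4172; Cpk = min(Cpu, Cpl) = 0.9051

0.91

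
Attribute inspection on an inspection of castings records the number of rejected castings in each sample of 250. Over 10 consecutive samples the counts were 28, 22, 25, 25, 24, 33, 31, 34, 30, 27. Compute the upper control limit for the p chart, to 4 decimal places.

p̄ = Σdᵢ / (k·n) = 279 / (10 × 250) = 0.11160
UCL = p̄ + 3·√(p̄(1−p̄)/n) = 0.11160 + 3 × √(0.11160×0.88840/250) = 0.11160 + 3 × 0.01991 = 0.17134

0.1713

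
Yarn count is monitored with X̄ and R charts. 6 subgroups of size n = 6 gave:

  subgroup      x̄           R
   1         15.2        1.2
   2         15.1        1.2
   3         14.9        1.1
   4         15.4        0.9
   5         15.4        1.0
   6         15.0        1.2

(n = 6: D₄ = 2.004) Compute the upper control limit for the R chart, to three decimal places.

R̄ = (1.2 + 1.2 + 1.1 + 0.9 + 1.0 + 1.2) / 6 = 6.6000 / 6 = 1.1000
UCL_R = D₄·R̄ = 2.004 × 1.1000 = 2.2044

2.204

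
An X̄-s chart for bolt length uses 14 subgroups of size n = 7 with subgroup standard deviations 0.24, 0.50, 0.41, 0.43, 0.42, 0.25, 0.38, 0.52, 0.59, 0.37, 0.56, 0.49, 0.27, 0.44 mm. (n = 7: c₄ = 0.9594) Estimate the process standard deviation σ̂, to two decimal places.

s̄ = (0.24 + 0.50 + 0.41 + 0.43 + 0.42 + 0.25 + 0.38 + 0.52 + 0.59 + 0.37 + 0.56 + 0.49 + 0.27 + 0.44) / 14 = 0.4193
σ̂ = s̄ / c₄ = 0.4193 / 0.9594 = 0.4370

0.44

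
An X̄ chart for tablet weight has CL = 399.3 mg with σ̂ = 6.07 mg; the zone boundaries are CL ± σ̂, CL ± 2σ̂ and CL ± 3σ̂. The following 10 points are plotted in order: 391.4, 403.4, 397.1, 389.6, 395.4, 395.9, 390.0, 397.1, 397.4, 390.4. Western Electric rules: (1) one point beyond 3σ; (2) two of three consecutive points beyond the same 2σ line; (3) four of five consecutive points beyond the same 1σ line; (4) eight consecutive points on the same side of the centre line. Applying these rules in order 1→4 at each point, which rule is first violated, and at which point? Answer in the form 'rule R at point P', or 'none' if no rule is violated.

rule 4 at point 10

Zone of each point (C = within 1σ̂, B = 1σ̂–2σ̂, A = 2σ̂–3σ̂, * = beyond 3σ̂; sign = side of CL): 1:-B, 2:+C, 3:-C, 4:-B, 5:-C, 6:-C, 7:-B, 8:-C, 9:-C, 10:-B
Rule 4 (eight consecutive points on the same side of the centre line) is satisfied at point 10.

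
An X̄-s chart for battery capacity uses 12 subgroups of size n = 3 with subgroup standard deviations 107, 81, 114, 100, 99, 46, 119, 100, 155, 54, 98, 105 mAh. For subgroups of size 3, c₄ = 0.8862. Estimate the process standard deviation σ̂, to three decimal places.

s̄ = (107 + 81 + 114 + 100 + 99 + 46 + 119 + 100 + 155 + 54 + 98 + 105) / 12 = 98.1667
σ̂ = s̄ / c₄ = 98.1667 / 0.8862 = 110.7726

110.773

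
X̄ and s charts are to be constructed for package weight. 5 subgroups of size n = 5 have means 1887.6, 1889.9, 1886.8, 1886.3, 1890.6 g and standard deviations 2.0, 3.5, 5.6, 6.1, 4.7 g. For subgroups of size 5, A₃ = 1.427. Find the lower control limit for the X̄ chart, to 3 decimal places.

X̄̄ = (1887.6 + 1889.9 + 1886.8 + 1886.3 + 1890.6) / 5 = 1888.2400
s̄ = (2.0 + 3.5 + 5.6 + 6.1 + 4.7) / 5 = 4.3800
LCL = X̄̄ − A₃·s̄ = 1888.2400 − 1.427 × 4.3800 = 1881.9897

1881.990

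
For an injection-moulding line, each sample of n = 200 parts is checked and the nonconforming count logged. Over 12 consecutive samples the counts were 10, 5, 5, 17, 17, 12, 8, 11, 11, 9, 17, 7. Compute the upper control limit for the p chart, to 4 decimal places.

0.1016

p̄ = Σdᵢ / (k·n) = 129 / (12 × 200) = 0.05375
UCL = p̄ + 3·√(p̄(1−p̄)/n) = 0.05375 + 3 × √(0.05375×0.94625/200) = 0.05375 + 3 × 0.01595 = 0.10159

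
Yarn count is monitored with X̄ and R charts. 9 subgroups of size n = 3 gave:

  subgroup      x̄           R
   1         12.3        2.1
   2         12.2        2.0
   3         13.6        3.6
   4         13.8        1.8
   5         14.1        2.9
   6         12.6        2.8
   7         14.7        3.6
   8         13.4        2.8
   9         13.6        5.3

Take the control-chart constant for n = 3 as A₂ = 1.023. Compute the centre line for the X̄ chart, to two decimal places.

X̄̄ = (12.3 + 12.2 + 13.6 + 13.8 + 14.1 + 12.6 + 14.7 + 13.4 + 13.6) / 9 = 120.3000 / 9 = 13.3667
CL = X̄̄ = 13.3667

13.37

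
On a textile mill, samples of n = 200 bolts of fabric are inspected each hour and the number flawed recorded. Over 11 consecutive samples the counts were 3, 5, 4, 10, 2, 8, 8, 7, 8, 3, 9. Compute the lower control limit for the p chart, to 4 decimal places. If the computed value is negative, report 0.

0.0000

p̄ = Σdᵢ / (k·n) = 67 / (11 × 200) = 0.03045
LCL = p̄ − 3·√(p̄(1−p̄)/n) = 0.03045 − 3 × 0.01215 = -0.00600 → 0 (negative, so LCL = 0)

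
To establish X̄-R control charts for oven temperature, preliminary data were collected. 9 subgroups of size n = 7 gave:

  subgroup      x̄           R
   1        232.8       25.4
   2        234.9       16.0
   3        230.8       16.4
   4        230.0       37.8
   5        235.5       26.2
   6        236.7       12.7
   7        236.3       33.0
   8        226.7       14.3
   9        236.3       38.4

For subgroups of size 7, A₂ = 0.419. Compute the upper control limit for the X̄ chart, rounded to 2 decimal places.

X̄̄ = (232.8 + 234.9 + 230.8 + 230.0 + 235.5 + 236.7 + 236.3 + 226.7 + 236.3) / 9 = 2100.0000 / 9 = 233.3333
R̄ = (25.4 + 16.0 + 16.4 + 37.8 + 26.2 + 12.7 + 33.0 + 14.3 + 38.4) / 9 = 220.2000 / 9 = 24.4667
UCL = X̄̄ + A₂·R̄ = 233.3333 + 0.419 × 24.4667 = 243.5849

243.58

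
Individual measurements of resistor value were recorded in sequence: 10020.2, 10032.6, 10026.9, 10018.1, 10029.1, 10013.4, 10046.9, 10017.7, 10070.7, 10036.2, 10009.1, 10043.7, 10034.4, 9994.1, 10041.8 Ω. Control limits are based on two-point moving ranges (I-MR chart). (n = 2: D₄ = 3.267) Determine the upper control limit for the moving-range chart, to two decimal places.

84.66

Moving ranges: 12.4, 5.7, 8.8, 11.0, 15.7, 33.5, 29.2, 53.0, 34.5, 27.1, 34.6, 9.3, 40.3, 47.7; M̄R̄ = 362.8000 / 14 = 25.9143
UCL_MR = D₄·M̄R̄ = 3.267 × 25.9143 = 84.6620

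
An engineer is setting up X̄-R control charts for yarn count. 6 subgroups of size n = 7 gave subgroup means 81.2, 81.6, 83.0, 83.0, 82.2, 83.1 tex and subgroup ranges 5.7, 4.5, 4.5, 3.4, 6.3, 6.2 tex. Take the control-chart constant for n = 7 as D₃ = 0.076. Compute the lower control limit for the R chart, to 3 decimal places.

0.388

R̄ = (5.7 + 4.5 + 4.5 + 3.4 + 6.3 + 6.2) / 6 = 30.6000 / 6 = 5.1000
LCL_R = D₃·R̄ = 0.076 × 5.1000 = 0.3876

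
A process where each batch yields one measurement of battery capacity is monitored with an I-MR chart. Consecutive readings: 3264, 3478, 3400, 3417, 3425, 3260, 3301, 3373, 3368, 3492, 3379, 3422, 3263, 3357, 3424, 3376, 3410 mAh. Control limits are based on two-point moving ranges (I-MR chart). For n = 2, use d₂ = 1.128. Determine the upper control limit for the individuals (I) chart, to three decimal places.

X̄ = (3264 + 3478 + 3400 + 3417 + 3425 + 3260 + 3301 + 3373 + 3368 + 3492 + 3379 + 3422 + 3263 + 3357 + 3424 + 3376 + 3410) / 17 = 3377.0000
Moving ranges: 214, 78, 17, 8, 165, 41, 72, 5, 124, 113, 43, 159, 94, 67, 48, 34; M̄R̄ = 1282.0000 / 16 = 80.1250
UCL = X̄ + 3·M̄R̄/d₂ = 3377.0000 + 3 × 80.1250 / 1.128 = 3590.0984

3590.098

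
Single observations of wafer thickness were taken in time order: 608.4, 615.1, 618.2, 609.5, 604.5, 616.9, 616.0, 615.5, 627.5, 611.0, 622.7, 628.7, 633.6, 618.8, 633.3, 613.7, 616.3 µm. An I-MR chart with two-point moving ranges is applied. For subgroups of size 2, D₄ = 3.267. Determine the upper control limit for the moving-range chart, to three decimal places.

Moving ranges: 6.7, 3.1, 8.7, 5.0, 12.4, 0.9, 0.5, 12.0, 16.5, 11.7, 6.0, 4.9, 14.8, 14.5, 19.6, 2.6; M̄R̄ = 139.9000 / 16 = 8.7438
UCL_MR = D₄·M̄R̄ = 3.267 × 8.7438 = 28.5658

28.566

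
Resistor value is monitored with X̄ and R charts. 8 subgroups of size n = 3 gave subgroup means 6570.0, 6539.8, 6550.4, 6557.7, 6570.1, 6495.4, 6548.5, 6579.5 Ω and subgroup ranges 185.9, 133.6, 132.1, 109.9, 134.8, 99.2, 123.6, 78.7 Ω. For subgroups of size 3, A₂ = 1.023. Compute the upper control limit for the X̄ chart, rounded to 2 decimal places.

6679.02

X̄̄ = (6570.0 + 6539.8 + 6550.4 + 6557.7 + 6570.1 + 6495.4 + 6548.5 + 6579.5) / 8 = 52411.4000 / 8 = 6551.4250
R̄ = (185.9 + 133.6 + 132.1 + 109.9 + 134.8 + 99.2 + 123.6 + 78.7) / 8 = 997.8000 / 8 = 124.7250
UCL = X̄̄ + A₂·R̄ = 6551.4250 + 1.023 × 124.7250 = 6679.0187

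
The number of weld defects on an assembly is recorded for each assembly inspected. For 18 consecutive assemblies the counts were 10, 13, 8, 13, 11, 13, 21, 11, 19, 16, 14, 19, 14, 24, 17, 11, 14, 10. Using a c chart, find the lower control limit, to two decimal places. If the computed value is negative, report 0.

2.98

c̄ = (10 + 13 + 8 + 13 + 11 + 13 + 21 + 11 + 19 + 16 + 14 + 19 + 14 + 24 + 17 + 11 + 14 + 10) / 18 = 258 / 18 = 14.3333
LCL = c̄ − 3√c̄ = 14.3333 − 3 × 3.7859 = 2.9755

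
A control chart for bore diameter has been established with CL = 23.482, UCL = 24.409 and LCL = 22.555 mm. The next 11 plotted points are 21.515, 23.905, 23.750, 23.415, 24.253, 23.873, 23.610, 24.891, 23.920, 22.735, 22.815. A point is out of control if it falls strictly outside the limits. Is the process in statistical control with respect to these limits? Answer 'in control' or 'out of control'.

out of control

Compare each point to [22.555, 24.409]: sample 1 = 21.515 < LCL; sample 8 = 24.891 > UCL.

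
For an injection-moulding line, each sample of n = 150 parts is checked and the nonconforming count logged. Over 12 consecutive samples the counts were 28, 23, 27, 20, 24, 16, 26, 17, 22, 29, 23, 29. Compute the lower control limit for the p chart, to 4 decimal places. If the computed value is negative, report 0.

0.0685

p̄ = Σdᵢ / (k·n) = 284 / (12 × 150) = 0.15778
LCL = p̄ − 3·√(p̄(1−p̄)/n) = 0.15778 − 3 × 0.02976 = 0.06849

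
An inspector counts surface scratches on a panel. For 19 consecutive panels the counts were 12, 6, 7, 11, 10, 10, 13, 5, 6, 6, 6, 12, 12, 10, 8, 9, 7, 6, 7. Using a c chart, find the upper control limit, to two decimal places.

17.37

c̄ = (12 + 6 + 7 + 11 + 10 + 10 + 13 + 5 + 6 + 6 + 6 + 12 + 12 + 10 + 8 + 9 + 7 + 6 + 7) / 19 = 163 / 19 = 8.5789
UCL = c̄ + 3√c̄ = 8.5789 + 3 × √8.5789 = 8.5789 + 3 × 2.9290 = 17.3659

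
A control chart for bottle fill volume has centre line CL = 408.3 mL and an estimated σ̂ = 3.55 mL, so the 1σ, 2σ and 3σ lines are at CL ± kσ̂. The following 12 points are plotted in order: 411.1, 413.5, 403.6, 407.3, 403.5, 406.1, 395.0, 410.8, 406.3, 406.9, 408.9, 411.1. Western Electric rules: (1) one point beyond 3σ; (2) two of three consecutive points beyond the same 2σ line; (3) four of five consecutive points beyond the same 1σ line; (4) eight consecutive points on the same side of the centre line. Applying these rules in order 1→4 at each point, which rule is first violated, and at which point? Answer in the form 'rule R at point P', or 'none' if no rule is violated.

rule 1 at point 7

Zone of each point (C = within 1σ̂, B = 1σ̂–2σ̂, A = 2σ̂–3σ̂, * = beyond 3σ̂; sign = side of CL): 1:+C, 2:+B, 3:-B, 4:-C, 5:-B, 6:-C, 7:-*, 8:+C, 9:-C, 10:-C, 11:+C, 12:+C
Rule 1 (one point beyond the 3σ limits) is satisfied at point 7.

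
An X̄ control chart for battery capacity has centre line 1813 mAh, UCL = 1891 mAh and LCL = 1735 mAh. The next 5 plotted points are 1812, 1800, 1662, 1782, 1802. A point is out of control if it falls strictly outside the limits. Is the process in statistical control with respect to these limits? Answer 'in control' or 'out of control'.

Compare each point to [1735, 1891]: sample 3 = 1662 < LCL.

out of control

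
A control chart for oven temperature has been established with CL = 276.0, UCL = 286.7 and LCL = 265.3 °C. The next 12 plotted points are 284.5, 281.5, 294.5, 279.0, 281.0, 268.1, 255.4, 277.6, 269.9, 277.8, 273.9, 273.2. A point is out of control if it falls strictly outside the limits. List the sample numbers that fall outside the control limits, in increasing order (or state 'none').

3, 7

Compare each point to [265.3, 286.7]: sample 3 = 294.5 > UCL; sample 7 = 255.4 < LCL.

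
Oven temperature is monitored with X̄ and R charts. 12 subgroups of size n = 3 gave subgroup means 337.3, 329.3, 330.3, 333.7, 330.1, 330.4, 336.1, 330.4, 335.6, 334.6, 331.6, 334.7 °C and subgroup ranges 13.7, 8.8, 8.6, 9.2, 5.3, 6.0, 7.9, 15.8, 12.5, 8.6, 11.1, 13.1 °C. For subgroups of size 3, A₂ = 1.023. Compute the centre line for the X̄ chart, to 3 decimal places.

X̄̄ = (337.3 + 329.3 + 330.3 + 333.7 + 330.1 + 330.4 + 336.1 + 330.4 + 335.6 + 334.6 + 331.6 + 334.7) / 12 = 3994.1000 / 12 = 332.8417
CL = X̄̄ = 332.8417

332.842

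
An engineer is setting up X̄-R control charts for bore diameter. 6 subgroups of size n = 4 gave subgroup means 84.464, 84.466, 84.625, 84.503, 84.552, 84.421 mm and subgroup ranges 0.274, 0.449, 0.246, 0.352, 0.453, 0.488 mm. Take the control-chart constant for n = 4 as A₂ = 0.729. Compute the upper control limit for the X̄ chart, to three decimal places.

X̄̄ = (84.464 + 84.466 + 84.625 + 84.503 + 84.552 + 84.421) / 6 = 507.0310 / 6 = 84.5052
R̄ = (0.274 + 0.449 + 0.246 + 0.352 + 0.453 + 0.488) / 6 = 2.2620 / 6 = 0.3770
UCL = X̄̄ + A₂·R̄ = 84.5052 + 0.729 × 0.3770 = 84.7800

84.780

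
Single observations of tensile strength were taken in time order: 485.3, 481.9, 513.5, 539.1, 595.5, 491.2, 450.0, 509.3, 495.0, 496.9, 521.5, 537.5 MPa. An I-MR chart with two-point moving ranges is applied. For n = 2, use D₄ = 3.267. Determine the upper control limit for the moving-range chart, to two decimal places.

112.44

Moving ranges: 3.4, 31.6, 25.6, 56.4, 104.3, 41.2, 59.3, 14.3, 1.9, 24.6, 16.0; M̄R̄ = 378.6000 / 11 = 34.4182
UCL_MR = D₄·M̄R̄ = 3.267 × 34.4182 = 112.4442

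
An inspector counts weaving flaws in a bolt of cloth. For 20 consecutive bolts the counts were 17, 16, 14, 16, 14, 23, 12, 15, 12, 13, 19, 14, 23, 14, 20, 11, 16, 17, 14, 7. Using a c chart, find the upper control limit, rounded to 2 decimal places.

27.10

c̄ = (17 + 16 + 14 + 16 + 14 + 23 + 12 + 15 + 12 + 13 + 19 + 14 + 23 + 14 + 20 + 11 + 16 + 17 + 14 + 7) / 20 = 307 / 20 = 15.3500
UCL = c̄ + 3√c̄ = 15.3500 + 3 × √15.3500 = 15.3500 + 3 × 3.9179 = 27.1037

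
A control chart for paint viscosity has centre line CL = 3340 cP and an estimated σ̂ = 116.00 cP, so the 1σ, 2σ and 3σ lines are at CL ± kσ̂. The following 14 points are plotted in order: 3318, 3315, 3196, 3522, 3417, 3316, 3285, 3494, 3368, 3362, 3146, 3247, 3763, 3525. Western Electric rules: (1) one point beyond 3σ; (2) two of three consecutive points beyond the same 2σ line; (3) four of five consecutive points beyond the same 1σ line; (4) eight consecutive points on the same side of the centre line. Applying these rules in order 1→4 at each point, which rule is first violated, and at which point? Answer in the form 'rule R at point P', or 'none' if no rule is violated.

Zone of each point (C = within 1σ̂, B = 1σ̂–2σ̂, A = 2σ̂–3σ̂, * = beyond 3σ̂; sign = side of CL): 1:-C, 2:-C, 3:-B, 4:+B, 5:+C, 6:-C, 7:-C, 8:+B, 9:+C, 10:+C, 11:-B, 12:-C, 13:+*, 14:+B
Rule 1 (one point beyond the 3σ limits) is satisfied at point 13.

rule 1 at point 13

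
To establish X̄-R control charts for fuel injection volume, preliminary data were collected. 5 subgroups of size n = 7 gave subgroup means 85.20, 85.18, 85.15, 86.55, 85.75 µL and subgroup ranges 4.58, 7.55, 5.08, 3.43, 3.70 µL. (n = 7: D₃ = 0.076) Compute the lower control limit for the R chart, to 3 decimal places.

0.370

R̄ = (4.58 + 7.55 + 5.08 + 3.43 + 3.70) / 5 = 24.3400 / 5 = 4.8680
LCL_R = D₃·R̄ = 0.076 × 4.8680 = 0.3700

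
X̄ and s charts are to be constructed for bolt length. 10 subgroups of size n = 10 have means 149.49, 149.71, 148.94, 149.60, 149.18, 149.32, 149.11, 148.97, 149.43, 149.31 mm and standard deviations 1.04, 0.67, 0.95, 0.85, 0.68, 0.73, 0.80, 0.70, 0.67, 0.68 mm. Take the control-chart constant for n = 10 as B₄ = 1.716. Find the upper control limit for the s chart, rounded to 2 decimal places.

s̄ = (1.04 + 0.67 + 0.95 + 0.85 + 0.68 + 0.73 + 0.80 + 0.70 + 0.67 + 0.68) / 10 = 0.7770
UCL_s = B₄·s̄ = 1.716 × 0.7770 = 1.3333

1.33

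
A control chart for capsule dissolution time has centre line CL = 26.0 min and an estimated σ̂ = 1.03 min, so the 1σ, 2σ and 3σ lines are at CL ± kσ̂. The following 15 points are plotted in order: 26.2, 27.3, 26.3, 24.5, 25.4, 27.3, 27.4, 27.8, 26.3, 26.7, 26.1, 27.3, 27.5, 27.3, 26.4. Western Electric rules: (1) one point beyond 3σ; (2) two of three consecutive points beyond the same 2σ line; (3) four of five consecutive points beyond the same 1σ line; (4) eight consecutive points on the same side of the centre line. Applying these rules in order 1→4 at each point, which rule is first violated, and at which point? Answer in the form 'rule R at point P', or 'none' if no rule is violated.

rule 4 at point 13

Zone of each point (C = within 1σ̂, B = 1σ̂–2σ̂, A = 2σ̂–3σ̂, * = beyond 3σ̂; sign = side of CL): 1:+C, 2:+B, 3:+C, 4:-B, 5:-C, 6:+B, 7:+B, 8:+B, 9:+C, 10:+C, 11:+C, 12:+B, 13:+B, 14:+B, 15:+C
Rule 4 (eight consecutive points on the same side of the centre line) is satisfied at point 13.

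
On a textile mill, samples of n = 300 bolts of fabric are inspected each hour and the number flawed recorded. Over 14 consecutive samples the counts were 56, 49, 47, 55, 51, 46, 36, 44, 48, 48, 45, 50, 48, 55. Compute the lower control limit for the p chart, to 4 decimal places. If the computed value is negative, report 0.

p̄ = Σdᵢ / (k·n) = 678 / (14 × 300) = 0.16143
LCL = p̄ − 3·√(p̄(1−p̄)/n) = 0.16143 − 3 × 0.02124 = 0.09770

0.0977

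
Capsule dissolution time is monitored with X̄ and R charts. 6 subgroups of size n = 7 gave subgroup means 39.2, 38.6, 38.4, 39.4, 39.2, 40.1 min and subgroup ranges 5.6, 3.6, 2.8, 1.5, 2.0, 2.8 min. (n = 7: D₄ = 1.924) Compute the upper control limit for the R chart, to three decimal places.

R̄ = (5.6 + 3.6 + 2.8 + 1.5 + 2.0 + 2.8) / 6 = 18.3000 / 6 = 3.0500
UCL_R = D₄·R̄ = 1.924 × 3.0500 = 5.8682

5.868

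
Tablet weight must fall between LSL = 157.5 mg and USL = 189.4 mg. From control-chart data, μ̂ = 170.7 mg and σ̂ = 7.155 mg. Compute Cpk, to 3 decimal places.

Cpu = (USL − μ̂) / (3σ̂) = (189.4 − 170.7) / (3 × 7.155) = 0.8712; Cpl = (μ̂ − LSL) / (3σ̂) = (170.7 − 157.5) / (3 × 7.155) = 0.6150; Cpk = min(Cpu, Cpl) = 0.6150

0.615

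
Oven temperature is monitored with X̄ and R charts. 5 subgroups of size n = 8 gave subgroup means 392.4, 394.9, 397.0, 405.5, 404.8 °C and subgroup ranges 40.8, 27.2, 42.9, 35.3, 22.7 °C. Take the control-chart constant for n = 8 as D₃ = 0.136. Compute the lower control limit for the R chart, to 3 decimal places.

4.594

R̄ = (40.8 + 27.2 + 42.9 + 35.3 + 22.7) / 5 = 168.9000 / 5 = 33.7800
LCL_R = D₃·R̄ = 0.136 × 33.7800 = 4.5941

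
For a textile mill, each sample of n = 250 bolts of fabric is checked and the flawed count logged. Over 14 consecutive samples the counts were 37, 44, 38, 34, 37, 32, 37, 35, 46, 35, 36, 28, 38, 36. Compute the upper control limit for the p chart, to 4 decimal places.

p̄ = Σdᵢ / (k·n) = 513 / (14 × 250) = 0.14657
UCL = p̄ + 3·√(p̄(1−p̄)/n) = 0.14657 + 3 × √(0.14657×0.85343/250) = 0.14657 + 3 × 0.02237 = 0.21368

0.2137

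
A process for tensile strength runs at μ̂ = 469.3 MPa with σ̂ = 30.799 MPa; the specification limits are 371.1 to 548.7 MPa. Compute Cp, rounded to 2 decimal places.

0.96

Cp = (USL − LSL) / (6σ̂) = (548.7 − 371.1) / (6 × 30.799) = 177.6000 / 184.7940 = 0.9611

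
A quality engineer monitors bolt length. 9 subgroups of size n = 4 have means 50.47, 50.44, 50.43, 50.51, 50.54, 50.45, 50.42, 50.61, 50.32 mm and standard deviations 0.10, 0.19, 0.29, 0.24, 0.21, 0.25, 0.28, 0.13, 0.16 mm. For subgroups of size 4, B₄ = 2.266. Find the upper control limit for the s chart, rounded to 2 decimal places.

0.47

s̄ = (0.10 + 0.19 + 0.29 + 0.24 + 0.21 + 0.25 + 0.28 + 0.13 + 0.16) / 9 = 0.2056
UCL_s = B₄·s̄ = 2.266 × 0.2056 = 0.4658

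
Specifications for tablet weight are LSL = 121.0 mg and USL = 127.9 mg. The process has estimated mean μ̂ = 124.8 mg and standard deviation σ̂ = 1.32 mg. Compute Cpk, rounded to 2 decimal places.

0.78

Cpu = (USL − μ̂) / (3σ̂) = (127.9 − 124.8) / (3 × 1.32) = 0.7828; Cpl = (μ̂ − LSL) / (3σ̂) = (124.8 − 121.0) / (3 × 1.32) = 0.9596; Cpk = min(Cpu, Cpl) = 0.7828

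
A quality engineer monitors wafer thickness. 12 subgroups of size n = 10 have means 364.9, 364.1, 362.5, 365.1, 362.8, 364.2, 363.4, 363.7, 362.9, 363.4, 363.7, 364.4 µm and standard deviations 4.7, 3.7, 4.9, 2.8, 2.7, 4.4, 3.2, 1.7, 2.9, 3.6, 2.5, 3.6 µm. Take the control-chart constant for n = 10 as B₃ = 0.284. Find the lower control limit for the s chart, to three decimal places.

0.963

s̄ = (4.7 + 3.7 + 4.9 + 2.8 + 2.7 + 4.4 + 3.2 + 1.7 + 2.9 + 3.6 + 2.5 + 3.6) / 12 = 3.3917
LCL_s = B₃·s̄ = 0.284 × 3.3917 = 0.9632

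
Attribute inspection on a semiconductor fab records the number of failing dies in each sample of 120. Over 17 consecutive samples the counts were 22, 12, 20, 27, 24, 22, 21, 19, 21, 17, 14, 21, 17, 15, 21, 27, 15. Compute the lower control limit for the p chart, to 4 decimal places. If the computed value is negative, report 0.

p̄ = Σdᵢ / (k·n) = 335 / (17 × 120) = 0.16422
LCL = p̄ − 3·√(p̄(1−p̄)/n) = 0.16422 − 3 × 0.03382 = 0.06276

0.0628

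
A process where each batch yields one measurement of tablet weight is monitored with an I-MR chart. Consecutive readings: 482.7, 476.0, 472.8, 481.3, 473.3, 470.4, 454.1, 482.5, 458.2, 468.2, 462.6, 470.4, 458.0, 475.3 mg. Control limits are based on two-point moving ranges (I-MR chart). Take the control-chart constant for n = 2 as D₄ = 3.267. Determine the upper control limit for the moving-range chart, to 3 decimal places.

38.048

Moving ranges: 6.7, 3.2, 8.5, 8.0, 2.9, 16.3, 28.4, 24.3, 10.0, 5.6, 7.8, 12.4, 17.3; M̄R̄ = 151.4000 / 13 = 11.6462
UCL_MR = D₄·M̄R̄ = 3.267 × 11.6462 = 38.0480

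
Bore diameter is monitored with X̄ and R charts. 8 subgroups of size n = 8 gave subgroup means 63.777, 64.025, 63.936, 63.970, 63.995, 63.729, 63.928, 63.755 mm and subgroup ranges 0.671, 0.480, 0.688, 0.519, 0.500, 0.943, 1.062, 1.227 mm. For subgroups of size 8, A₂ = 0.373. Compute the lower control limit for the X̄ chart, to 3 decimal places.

X̄̄ = (63.777 + 64.025 + 63.936 + 63.970 + 63.995 + 63.729 + 63.928 + 63.755) / 8 = 511.1150 / 8 = 63.8894
R̄ = (0.671 + 0.480 + 0.688 + 0.519 + 0.500 + 0.943 + 1.062 + 1.227) / 8 = 6.0900 / 8 = 0.7612
LCL = X̄̄ − A₂·R̄ = 63.8894 − 0.373 × 0.7612 = 63.6054

63.605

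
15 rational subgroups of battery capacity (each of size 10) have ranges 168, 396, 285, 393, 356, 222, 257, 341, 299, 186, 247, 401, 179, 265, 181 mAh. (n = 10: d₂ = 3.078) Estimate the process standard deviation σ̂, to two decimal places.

R̄ = (168 + 396 + 285 + 393 + 356 + 222 + 257 + 341 + 299 + 186 + 247 + 401 + 179 + 265 + 181) / 15 = 278.4000
σ̂ = R̄ / d₂ = 278.4000 / 3.078 = 90.4483

90.45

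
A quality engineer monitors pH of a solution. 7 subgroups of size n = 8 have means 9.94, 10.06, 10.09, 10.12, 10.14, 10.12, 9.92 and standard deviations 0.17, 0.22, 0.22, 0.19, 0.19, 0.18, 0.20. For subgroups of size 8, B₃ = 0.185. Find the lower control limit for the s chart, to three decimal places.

0.036

s̄ = (0.17 + 0.22 + 0.22 + 0.19 + 0.19 + 0.18 + 0.20) / 7 = 0.1957
LCL_s = B₃·s̄ = 0.185 × 0.1957 = 0.0362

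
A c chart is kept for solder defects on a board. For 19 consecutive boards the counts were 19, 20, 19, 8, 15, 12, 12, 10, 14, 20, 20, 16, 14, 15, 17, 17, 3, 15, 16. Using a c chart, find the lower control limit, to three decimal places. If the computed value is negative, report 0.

3.284

c̄ = (19 + 20 + 19 + 8 + 15 + 12 + 12 + 10 + 14 + 20 + 20 + 16 + 14 + 15 + 17 + 17 + 3 + 15 + 16) / 19 = 282 / 19 = 14.8421
LCL = c̄ − 3√c̄ = 14.8421 − 3 × 3.8525 = 3.2845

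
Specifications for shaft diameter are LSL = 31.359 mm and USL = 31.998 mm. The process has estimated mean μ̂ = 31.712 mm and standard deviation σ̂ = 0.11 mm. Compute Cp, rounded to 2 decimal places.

0.97

Cp = (USL − LSL) / (6σ̂) = (31.998 − 31.359) / (6 × 0.11) = 0.6390 / 0.6600 = 0.9682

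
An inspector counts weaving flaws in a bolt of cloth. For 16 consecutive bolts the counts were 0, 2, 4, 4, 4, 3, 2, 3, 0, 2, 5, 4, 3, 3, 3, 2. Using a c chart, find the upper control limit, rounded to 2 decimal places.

7.72

c̄ = (0 + 2 + 4 + 4 + 4 + 3 + 2 + 3 + 0 + 2 + 5 + 4 + 3 + 3 + 3 + 2) / 16 = 44 / 16 = 2.7500
UCL = c̄ + 3√c̄ = 2.7500 + 3 × √2.7500 = 2.7500 + 3 × 1.6583 = 7.7249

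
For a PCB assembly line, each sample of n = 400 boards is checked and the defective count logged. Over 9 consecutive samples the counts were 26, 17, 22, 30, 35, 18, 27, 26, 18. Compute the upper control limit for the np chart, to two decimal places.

38.67

p̄ = Σdᵢ / (k·n) = 219 / (9 × 400) = 0.06083
UCL = np̄ + 3·√(np̄(1−p̄)) = 24.3333 + 3 × √(24.3333×0.93917) = 24.3333 + 3 × 4.7805 = 38.6748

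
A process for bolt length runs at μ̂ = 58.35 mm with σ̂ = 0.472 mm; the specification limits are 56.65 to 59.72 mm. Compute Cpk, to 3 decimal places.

0.968

Cpu = (USL − μ̂) / (3σ̂) = (59.72 − 58.35) / (3 × 0.472) = 0.9675; Cpl = (μ̂ − LSL) / (3σ̂) = (58.35 − 56.65) / (3 × 0.472) = 1.2006; Cpk = min(Cpu, Cpl) = 0.9675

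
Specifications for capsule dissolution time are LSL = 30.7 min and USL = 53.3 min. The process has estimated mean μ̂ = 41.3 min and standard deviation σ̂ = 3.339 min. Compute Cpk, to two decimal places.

Cpu = (USL − μ̂) / (3σ̂) = (53.3 − 41.3) / (3 × 3.339) = 1.1980; Cpl = (μ̂ − LSL) / (3σ̂) = (41.3 − 30.7) / (3 × 3.339) = 1.0582; Cpk = min(Cpu, Cpl) = 1.0582

1.06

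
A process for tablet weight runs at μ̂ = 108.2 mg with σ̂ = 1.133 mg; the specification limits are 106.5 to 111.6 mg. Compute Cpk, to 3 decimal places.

Cpu = (USL − μ̂) / (3σ̂) = (111.6 − 108.2) / (3 × 1.133) = 1.0003; Cpl = (μ̂ − LSL) / (3σ̂) = (108.2 − 106.5) / (3 × 1.133) = 0.5001; Cpk = min(Cpu, Cpl) = 0.5001

0.500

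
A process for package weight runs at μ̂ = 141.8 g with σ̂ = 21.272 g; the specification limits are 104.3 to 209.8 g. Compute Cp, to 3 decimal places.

0.827

Cp = (USL − LSL) / (6σ̂) = (209.8 − 104.3) / (6 × 21.272) = 105.5000 / 127.6320 = 0.8266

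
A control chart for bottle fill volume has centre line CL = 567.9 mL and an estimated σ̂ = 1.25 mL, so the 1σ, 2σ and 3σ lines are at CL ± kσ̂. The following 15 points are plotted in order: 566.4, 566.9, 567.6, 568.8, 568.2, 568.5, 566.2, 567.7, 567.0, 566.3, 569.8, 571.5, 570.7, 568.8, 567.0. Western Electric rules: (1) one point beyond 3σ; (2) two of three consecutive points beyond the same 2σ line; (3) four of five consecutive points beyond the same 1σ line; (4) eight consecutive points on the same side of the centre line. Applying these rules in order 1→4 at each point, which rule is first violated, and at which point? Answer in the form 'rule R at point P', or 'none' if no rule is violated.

Zone of each point (C = within 1σ̂, B = 1σ̂–2σ̂, A = 2σ̂–3σ̂, * = beyond 3σ̂; sign = side of CL): 1:-B, 2:-C, 3:-C, 4:+C, 5:+C, 6:+C, 7:-B, 8:-C, 9:-C, 10:-B, 11:+B, 12:+A, 13:+A, 14:+C, 15:-C
Rule 2 (two of three consecutive points beyond the same 2σ limit) is satisfied at point 13.

rule 2 at point 13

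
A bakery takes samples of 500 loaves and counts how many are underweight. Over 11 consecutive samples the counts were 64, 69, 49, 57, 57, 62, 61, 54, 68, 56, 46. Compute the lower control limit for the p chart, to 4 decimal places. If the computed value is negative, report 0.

0.0738

p̄ = Σdᵢ / (k·n) = 643 / (11 × 500) = 0.11691
LCL = p̄ − 3·√(p̄(1−p̄)/n) = 0.11691 − 3 × 0.01437 = 0.07380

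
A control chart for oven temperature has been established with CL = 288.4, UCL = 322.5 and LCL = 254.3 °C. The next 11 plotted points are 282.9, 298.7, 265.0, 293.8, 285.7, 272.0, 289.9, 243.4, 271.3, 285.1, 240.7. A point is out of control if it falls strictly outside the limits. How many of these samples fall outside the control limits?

Compare each point to [254.3, 322.5]: sample 8 = 243.4 < LCL; sample 11 = 240.7 < LCL.

2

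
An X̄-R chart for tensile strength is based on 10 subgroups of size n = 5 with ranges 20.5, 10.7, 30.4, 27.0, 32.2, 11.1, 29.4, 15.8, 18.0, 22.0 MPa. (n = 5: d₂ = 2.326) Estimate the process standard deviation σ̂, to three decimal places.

R̄ = (20.5 + 10.7 + 30.4 + 27.0 + 32.2 + 11.1 + 29.4 + 15.8 + 18.0 + 22.0) / 10 = 21.7100
σ̂ = R̄ / d₂ = 21.7100 / 2.326 = 9.3336

9.334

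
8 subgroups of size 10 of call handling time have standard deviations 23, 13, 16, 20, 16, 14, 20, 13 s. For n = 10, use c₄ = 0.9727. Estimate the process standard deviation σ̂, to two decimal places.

s̄ = (23 + 13 + 16 + 20 + 16 + 14 + 20 + 13) / 8 = 16.8750
σ̂ = s̄ / c₄ = 16.8750 / 0.9727 = 17.3486

17.35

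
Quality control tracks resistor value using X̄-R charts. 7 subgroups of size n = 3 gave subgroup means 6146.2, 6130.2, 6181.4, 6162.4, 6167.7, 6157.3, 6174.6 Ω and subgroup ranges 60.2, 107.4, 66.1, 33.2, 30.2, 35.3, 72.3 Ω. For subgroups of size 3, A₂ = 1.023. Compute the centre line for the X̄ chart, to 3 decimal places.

6159.971

X̄̄ = (6146.2 + 6130.2 + 6181.4 + 6162.4 + 6167.7 + 6157.3 + 6174.6) / 7 = 43119.8000 / 7 = 6159.9714
CL = X̄̄ = 6159.9714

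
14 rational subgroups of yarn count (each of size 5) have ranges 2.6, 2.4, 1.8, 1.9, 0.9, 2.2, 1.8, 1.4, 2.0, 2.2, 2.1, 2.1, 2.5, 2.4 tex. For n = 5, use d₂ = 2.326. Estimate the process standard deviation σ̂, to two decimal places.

0.87

R̄ = (2.6 + 2.4 + 1.8 + 1.9 + 0.9 + 2.2 + 1.8 + 1.4 + 2.0 + 2.2 + 2.1 + 2.1 + 2.5 + 2.4) / 14 = 2.0214
σ̂ = R̄ / d₂ = 2.0214 / 2.326 = 0.8691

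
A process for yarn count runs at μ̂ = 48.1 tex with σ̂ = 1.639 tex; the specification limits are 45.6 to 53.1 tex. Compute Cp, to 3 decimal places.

Cp = (USL − LSL) / (6σ̂) = (53.1 − 45.6) / (6 × 1.639) = 7.5000 / 9.8340 = 0.7627

0.763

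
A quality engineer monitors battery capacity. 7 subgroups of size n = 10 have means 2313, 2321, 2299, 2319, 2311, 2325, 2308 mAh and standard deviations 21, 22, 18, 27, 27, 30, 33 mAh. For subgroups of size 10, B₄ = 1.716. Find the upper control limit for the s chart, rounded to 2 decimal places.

43.64

s̄ = (21 + 22 + 18 + 27 + 27 + 30 + 33) / 7 = 25.4286
UCL_s = B₄·s̄ = 1.716 × 25.4286 = 43.6354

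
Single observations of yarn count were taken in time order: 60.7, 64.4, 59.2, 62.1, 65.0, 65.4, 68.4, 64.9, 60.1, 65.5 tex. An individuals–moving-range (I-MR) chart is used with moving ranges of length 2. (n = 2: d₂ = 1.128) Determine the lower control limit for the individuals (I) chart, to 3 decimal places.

54.173

X̄ = (60.7 + 64.4 + 59.2 + 62.1 + 65.0 + 65.4 + 68.4 + 64.9 + 60.1 + 65.5) / 10 = 63.5700
Moving ranges: 3.7, 5.2, 2.9, 2.9, 0.4, 3.0, 3.5, 4.8, 5.4; M̄R̄ = 31.8000 / 9 = 3.5333
LCL = X̄ − 3·M̄R̄/d₂ = 63.5700 − 3 × 3.5333 / 1.128 = 54.1728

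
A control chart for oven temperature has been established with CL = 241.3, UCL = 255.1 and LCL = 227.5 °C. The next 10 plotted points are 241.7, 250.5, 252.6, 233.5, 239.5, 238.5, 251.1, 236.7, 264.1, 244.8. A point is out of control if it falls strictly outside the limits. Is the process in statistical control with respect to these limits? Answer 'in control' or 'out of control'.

Compare each point to [227.5, 255.1]: sample 9 = 264.1 > UCL.

out of control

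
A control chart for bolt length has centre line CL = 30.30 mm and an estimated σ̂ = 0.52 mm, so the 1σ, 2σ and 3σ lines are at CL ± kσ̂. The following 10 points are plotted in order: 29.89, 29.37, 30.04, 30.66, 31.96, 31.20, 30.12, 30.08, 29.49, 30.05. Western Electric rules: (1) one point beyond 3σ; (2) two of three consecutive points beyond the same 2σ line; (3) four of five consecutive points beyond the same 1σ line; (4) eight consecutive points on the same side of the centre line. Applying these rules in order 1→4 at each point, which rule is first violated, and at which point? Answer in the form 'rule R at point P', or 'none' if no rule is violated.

rule 1 at point 5

Zone of each point (C = within 1σ̂, B = 1σ̂–2σ̂, A = 2σ̂–3σ̂, * = beyond 3σ̂; sign = side of CL): 1:-C, 2:-B, 3:-C, 4:+C, 5:+*, 6:+B, 7:-C, 8:-C, 9:-B, 10:-C
Rule 1 (one point beyond the 3σ limits) is satisfied at point 5.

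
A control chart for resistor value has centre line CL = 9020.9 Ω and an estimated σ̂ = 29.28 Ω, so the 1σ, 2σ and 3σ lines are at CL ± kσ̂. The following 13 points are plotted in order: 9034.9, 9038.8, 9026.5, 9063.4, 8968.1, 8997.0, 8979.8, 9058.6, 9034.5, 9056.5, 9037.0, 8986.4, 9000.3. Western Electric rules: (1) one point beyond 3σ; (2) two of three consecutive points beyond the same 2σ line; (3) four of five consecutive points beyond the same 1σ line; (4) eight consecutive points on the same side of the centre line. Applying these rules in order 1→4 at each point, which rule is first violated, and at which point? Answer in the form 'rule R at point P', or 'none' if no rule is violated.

Zone of each point (C = within 1σ̂, B = 1σ̂–2σ̂, A = 2σ̂–3σ̂, * = beyond 3σ̂; sign = side of CL): 1:+C, 2:+C, 3:+C, 4:+B, 5:-B, 6:-C, 7:-B, 8:+B, 9:+C, 10:+B, 11:+C, 12:-B, 13:-C
No rule fires across all 13 points.

none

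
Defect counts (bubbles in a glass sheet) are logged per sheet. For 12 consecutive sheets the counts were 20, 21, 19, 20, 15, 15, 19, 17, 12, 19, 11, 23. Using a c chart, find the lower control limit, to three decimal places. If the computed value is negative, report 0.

5.004

c̄ = (20 + 21 + 19 + 20 + 15 + 15 + 19 + 17 + 12 + 19 + 11 + 23) / 12 = 211 / 12 = 17.5833
LCL = c̄ − 3√c̄ = 17.5833 − 3 × 4.1932 = 5.0036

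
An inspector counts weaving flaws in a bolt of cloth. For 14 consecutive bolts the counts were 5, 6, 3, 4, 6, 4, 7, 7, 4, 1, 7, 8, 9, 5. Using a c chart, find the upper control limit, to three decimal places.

c̄ = (5 + 6 + 3 + 4 + 6 + 4 + 7 + 7 + 4 + 1 + 7 + 8 + 9 + 5) / 14 = 76 / 14 = 5.4286
UCL = c̄ + 3√c̄ = 5.4286 + 3 × √5.4286 = 5.4286 + 3 × 2.3299 = 12.4184

12.418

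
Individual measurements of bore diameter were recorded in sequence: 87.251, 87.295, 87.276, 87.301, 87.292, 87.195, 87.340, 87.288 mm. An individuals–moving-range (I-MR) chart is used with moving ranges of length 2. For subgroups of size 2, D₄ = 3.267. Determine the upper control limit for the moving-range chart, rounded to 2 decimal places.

0.18

Moving ranges: 0.044, 0.019, 0.025, 0.009, 0.097, 0.145, 0.052; M̄R̄ = 0.3910 / 7 = 0.0559
UCL_MR = D₄·M̄R̄ = 3.267 × 0.0559 = 0.1825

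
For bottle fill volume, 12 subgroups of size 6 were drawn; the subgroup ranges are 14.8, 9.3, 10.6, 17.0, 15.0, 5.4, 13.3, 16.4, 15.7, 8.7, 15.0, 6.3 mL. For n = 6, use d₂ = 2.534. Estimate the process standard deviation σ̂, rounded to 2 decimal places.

R̄ = (14.8 + 9.3 + 10.6 + 17.0 + 15.0 + 5.4 + 13.3 + 16.4 + 15.7 + 8.7 + 15.0 + 6.3) / 12 = 12.2917
σ̂ = R̄ / d₂ = 12.2917 / 2.534 = 4.8507

4.85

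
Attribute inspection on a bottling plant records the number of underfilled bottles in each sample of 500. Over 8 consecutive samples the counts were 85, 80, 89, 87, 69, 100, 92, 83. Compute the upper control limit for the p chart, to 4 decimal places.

0.2218

p̄ = Σdᵢ / (k·n) = 685 / (8 × 500) = 0.17125
UCL = p̄ + 3·√(p̄(1−p̄)/n) = 0.17125 + 3 × √(0.17125×0.82875/500) = 0.17125 + 3 × 0.01685 = 0.22179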